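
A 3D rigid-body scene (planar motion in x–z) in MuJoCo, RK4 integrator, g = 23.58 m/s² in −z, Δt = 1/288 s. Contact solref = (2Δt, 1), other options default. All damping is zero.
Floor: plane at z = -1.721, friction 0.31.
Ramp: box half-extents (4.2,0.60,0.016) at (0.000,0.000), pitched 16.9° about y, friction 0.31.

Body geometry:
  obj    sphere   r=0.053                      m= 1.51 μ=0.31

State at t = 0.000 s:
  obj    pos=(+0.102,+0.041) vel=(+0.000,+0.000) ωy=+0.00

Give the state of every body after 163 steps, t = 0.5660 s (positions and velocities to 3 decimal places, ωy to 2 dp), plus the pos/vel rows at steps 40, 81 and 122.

State at t = 0.5660 s:
  obj    pos=(+0.852,-0.187) vel=(+2.652,-0.806) ωy=+52.28

Key-timestep trajectory:
   step    t(s)  obj.x    obj.z    obj.vx   obj.vz 
     40  0.1389   +0.147  +0.027  +0.651  -0.198
     81  0.2812   +0.287  -0.015  +1.318  -0.400
    122  0.4236   +0.522  -0.087  +1.985  -0.603


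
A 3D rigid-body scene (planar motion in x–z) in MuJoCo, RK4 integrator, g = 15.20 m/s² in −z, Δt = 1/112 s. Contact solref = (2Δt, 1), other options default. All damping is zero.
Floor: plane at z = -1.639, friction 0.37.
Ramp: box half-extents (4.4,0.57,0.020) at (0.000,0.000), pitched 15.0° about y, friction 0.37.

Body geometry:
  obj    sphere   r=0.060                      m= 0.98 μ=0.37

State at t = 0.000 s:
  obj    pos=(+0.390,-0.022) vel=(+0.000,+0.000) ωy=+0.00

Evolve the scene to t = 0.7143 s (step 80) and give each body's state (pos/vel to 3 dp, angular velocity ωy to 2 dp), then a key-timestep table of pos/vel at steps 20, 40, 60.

State at t = 0.7143 s:
  obj    pos=(+1.083,-0.207) vel=(+1.939,-0.519) ωy=+33.44

Key-timestep trajectory:
   step    t(s)  obj.x    obj.z    obj.vx   obj.vz 
     20  0.1786   +0.433  -0.033  +0.485  -0.130
     40  0.3571   +0.563  -0.068  +0.969  -0.260
     60  0.5357   +0.780  -0.126  +1.454  -0.390


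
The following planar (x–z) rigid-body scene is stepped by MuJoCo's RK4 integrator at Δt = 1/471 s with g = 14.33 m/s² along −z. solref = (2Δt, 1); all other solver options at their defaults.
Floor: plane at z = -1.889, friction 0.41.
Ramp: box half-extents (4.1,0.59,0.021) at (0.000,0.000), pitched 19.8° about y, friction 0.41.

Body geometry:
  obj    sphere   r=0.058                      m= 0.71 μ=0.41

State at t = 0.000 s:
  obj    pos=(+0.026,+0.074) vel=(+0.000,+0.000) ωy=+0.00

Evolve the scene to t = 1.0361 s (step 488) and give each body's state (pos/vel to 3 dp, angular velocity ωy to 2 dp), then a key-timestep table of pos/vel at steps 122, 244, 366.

State at t = 1.0361 s:
  obj    pos=(+1.777,-0.556) vel=(+3.380,-1.217) ωy=+61.93

Key-timestep trajectory:
   step    t(s)  obj.x    obj.z    obj.vx   obj.vz 
    122  0.2590   +0.136  +0.035  +0.845  -0.304
    244  0.5180   +0.464  -0.083  +1.690  -0.608
    366  0.7771   +1.011  -0.280  +2.535  -0.913


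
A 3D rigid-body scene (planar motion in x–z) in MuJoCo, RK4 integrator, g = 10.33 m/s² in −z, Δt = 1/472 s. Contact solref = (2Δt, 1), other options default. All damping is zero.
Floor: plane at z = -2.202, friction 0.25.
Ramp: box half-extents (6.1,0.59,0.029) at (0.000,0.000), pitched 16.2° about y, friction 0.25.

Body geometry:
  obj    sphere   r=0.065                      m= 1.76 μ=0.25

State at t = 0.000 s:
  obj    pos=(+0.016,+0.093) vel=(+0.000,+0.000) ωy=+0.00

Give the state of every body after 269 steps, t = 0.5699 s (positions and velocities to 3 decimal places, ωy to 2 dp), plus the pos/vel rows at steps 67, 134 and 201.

State at t = 0.5699 s:
  obj    pos=(+0.337,+0.000) vel=(+1.127,-0.327) ωy=+18.05

Key-timestep trajectory:
   step    t(s)  obj.x    obj.z    obj.vx   obj.vz 
     67  0.1419   +0.036  +0.087  +0.281  -0.082
    134  0.2839   +0.096  +0.070  +0.561  -0.163
    201  0.4258   +0.195  +0.041  +0.842  -0.245


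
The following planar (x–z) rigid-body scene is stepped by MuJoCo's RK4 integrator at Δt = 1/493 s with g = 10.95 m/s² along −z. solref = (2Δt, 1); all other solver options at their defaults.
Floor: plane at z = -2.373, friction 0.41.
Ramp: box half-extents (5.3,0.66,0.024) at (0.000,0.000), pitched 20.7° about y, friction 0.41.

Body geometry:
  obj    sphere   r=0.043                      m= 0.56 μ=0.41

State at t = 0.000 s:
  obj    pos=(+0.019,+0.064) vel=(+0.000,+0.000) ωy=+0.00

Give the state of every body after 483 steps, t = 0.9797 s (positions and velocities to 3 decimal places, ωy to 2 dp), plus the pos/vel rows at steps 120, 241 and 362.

State at t = 0.9797 s:
  obj    pos=(+1.260,-0.405) vel=(+2.534,-0.957) ωy=+62.99

Key-timestep trajectory:
   step    t(s)  obj.x    obj.z    obj.vx   obj.vz 
    120  0.2434   +0.096  +0.035  +0.630  -0.238
    241  0.4888   +0.328  -0.052  +1.264  -0.478
    362  0.7343   +0.716  -0.199  +1.899  -0.718


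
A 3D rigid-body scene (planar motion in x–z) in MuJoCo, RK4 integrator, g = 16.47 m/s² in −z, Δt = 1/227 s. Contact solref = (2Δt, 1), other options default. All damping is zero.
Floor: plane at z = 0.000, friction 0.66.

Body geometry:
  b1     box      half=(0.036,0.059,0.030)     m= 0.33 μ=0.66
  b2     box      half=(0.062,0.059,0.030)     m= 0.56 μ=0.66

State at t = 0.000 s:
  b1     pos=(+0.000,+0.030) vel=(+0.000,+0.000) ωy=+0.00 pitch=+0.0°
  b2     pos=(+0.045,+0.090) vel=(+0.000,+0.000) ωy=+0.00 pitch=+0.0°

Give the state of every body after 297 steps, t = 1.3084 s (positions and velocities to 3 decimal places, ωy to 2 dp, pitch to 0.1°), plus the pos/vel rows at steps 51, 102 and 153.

State at t = 1.3084 s:
  b1     pos=(+0.000,+0.030) vel=(+0.000,+0.000) ωy=+0.00 pitch=+0.0°
  b2     pos=(+0.107,+0.062) vel=(+0.000,+0.000) ωy=+0.00 pitch=+90.0°

Key-timestep trajectory:
   step    t(s)  b1.x    b1.z    b1.vx   b1.vz   b2.x    b2.z    b2.vx   b2.vz 
     51  0.2247   +0.000  +0.030  +0.000  +0.000   +0.091  +0.067  +0.375  -0.069
    102  0.4493   +0.000  +0.030  +0.000  +0.000   +0.127  +0.068  -0.066  -0.010
    153  0.6740   +0.000  +0.030  +0.000  +0.000   +0.107  +0.062  +0.178  +0.004


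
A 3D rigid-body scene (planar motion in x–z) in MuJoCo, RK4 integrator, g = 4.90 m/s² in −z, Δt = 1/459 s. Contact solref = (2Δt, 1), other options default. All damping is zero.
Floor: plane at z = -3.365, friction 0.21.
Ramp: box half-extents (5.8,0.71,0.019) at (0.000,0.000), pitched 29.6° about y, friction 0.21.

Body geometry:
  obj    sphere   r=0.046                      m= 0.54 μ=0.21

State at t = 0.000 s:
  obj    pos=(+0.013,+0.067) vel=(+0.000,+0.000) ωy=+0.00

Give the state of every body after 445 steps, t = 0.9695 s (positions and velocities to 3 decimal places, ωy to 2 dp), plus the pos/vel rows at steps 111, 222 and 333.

State at t = 0.9695 s:
  obj    pos=(+0.720,-0.334) vel=(+1.457,-0.828) ωy=+36.43

Key-timestep trajectory:
   step    t(s)  obj.x    obj.z    obj.vx   obj.vz 
    111  0.2418   +0.057  +0.042  +0.364  -0.207
    222  0.4837   +0.189  -0.033  +0.727  -0.413
    333  0.7255   +0.409  -0.157  +1.091  -0.620


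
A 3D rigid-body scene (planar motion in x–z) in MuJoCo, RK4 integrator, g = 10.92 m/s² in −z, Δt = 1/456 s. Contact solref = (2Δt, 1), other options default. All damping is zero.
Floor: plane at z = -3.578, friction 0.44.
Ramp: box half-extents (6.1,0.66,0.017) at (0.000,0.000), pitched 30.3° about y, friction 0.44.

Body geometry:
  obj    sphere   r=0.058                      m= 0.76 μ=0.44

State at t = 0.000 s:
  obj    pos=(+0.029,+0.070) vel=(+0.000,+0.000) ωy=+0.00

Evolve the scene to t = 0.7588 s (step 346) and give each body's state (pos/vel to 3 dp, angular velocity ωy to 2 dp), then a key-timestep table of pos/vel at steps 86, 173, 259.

State at t = 0.7588 s:
  obj    pos=(+1.007,-0.502) vel=(+2.578,-1.507) ωy=+51.48

Key-timestep trajectory:
   step    t(s)  obj.x    obj.z    obj.vx   obj.vz 
     86  0.1886   +0.089  +0.035  +0.641  -0.375
    173  0.3794   +0.274  -0.073  +1.289  -0.753
    259  0.5680   +0.577  -0.250  +1.930  -1.128


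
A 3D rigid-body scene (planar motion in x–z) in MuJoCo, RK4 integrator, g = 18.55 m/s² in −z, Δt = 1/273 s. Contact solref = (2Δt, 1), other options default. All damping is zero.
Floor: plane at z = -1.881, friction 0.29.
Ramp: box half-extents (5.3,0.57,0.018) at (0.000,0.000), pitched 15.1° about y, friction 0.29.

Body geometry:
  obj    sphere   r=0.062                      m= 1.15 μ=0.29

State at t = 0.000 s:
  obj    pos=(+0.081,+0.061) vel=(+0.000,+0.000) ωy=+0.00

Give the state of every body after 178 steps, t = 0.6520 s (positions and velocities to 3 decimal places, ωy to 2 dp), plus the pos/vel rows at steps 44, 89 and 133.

State at t = 0.6520 s:
  obj    pos=(+0.789,-0.130) vel=(+2.173,-0.586) ωy=+36.29

Key-timestep trajectory:
   step    t(s)  obj.x    obj.z    obj.vx   obj.vz 
     44  0.1612   +0.124  +0.049  +0.537  -0.145
     89  0.3260   +0.258  +0.013  +1.087  -0.293
    133  0.4872   +0.477  -0.046  +1.624  -0.438


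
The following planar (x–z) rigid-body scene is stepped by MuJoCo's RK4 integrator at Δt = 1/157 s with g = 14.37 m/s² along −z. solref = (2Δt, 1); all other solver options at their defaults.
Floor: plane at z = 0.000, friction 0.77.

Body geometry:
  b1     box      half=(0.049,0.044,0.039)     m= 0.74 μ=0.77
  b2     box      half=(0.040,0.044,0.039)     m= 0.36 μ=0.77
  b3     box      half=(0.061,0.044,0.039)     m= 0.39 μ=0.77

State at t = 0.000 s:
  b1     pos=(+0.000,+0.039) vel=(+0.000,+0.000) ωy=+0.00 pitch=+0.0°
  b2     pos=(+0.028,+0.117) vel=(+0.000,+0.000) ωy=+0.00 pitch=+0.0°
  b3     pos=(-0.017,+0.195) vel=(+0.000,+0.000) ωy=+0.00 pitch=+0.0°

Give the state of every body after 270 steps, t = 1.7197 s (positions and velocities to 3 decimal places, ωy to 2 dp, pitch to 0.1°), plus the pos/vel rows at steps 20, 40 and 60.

State at t = 1.7197 s:
  b1     pos=(+0.000,+0.039) vel=(+0.000,+0.000) ωy=+0.00 pitch=+0.0°
  b2     pos=(+0.028,+0.117) vel=(+0.000,+0.000) ωy=+0.00 pitch=+0.0°
  b3     pos=(-0.160,+0.039) vel=(+0.000,+0.000) ωy=+0.00 pitch=+180.0°

Key-timestep trajectory:
   step    t(s)  b1.x    b1.z    b1.vx   b1.vz   b2.x    b2.z    b2.vx   b2.vz   b3.x    b3.z    b3.vx   b3.vz 
     20  0.1274   +0.000  +0.039  +0.000  +0.000   +0.028  +0.117  +0.001  +0.000   -0.025  +0.193  -0.155  -0.054
     40  0.2548   +0.000  +0.039  +0.001  -0.001   +0.028  +0.117  +0.001  -0.001   -0.059  +0.145  -0.371  -0.884
     60  0.3822   +0.000  +0.039  +0.000  +0.000   +0.028  +0.117  +0.000  +0.000   -0.149  +0.047  -1.009  -1.008


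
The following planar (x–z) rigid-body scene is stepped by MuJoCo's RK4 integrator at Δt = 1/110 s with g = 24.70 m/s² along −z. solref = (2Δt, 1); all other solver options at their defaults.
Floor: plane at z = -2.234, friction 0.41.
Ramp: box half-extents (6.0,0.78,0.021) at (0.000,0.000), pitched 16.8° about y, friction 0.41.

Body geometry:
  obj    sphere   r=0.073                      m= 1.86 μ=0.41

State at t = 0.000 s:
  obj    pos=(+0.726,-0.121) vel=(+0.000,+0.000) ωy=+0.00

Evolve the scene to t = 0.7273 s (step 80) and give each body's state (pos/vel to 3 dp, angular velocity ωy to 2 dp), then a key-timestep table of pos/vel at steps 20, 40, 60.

State at t = 0.7273 s:
  obj    pos=(+2.017,-0.511) vel=(+3.549,-1.072) ωy=+50.79

Key-timestep trajectory:
   step    t(s)  obj.x    obj.z    obj.vx   obj.vz 
     20  0.1818   +0.807  -0.145  +0.888  -0.268
     40  0.3636   +1.049  -0.219  +1.775  -0.536
     60  0.5455   +1.452  -0.340  +2.662  -0.804


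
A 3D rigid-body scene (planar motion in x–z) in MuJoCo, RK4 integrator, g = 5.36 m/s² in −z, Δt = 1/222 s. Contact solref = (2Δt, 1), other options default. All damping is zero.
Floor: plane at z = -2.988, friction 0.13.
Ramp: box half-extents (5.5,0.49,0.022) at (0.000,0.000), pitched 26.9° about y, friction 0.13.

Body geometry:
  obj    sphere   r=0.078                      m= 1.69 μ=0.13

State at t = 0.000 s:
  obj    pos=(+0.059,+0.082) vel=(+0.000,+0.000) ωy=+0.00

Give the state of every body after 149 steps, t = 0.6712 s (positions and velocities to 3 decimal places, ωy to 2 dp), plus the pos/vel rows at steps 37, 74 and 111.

State at t = 0.6712 s:
  obj    pos=(+0.422,-0.102) vel=(+1.077,-0.556) ωy=+13.31

Key-timestep trajectory:
   step    t(s)  obj.x    obj.z    obj.vx   obj.vz 
     37  0.1667   +0.081  +0.071  +0.267  -0.141
     74  0.3333   +0.149  +0.037  +0.535  -0.278
    111  0.5000   +0.260  -0.020  +0.804  -0.411


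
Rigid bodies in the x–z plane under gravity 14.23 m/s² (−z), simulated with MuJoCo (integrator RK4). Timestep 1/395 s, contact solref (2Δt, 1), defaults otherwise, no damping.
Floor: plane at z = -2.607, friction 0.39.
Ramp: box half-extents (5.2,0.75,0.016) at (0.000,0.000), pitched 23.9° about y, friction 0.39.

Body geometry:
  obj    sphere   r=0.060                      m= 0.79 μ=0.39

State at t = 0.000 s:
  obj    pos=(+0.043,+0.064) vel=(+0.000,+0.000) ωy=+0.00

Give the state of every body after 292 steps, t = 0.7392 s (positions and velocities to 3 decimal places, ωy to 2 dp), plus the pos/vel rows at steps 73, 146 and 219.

State at t = 0.7392 s:
  obj    pos=(+1.072,-0.392) vel=(+2.783,-1.233) ωy=+50.73

Key-timestep trajectory:
   step    t(s)  obj.x    obj.z    obj.vx   obj.vz 
     73  0.1848   +0.107  +0.036  +0.696  -0.308
    146  0.3696   +0.300  -0.050  +1.392  -0.617
    219  0.5544   +0.622  -0.192  +2.087  -0.925


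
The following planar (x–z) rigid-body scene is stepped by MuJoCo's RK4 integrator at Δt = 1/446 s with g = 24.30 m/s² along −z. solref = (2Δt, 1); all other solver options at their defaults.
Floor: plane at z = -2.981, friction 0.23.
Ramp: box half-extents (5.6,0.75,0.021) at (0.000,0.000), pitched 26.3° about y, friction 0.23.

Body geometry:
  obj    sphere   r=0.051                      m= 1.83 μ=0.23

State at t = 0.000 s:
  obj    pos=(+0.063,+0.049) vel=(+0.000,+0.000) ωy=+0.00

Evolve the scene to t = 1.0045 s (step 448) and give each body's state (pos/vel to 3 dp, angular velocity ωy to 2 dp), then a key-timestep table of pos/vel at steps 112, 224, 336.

State at t = 1.0045 s:
  obj    pos=(+3.541,-1.670) vel=(+6.926,-3.423) ωy=+151.45

Key-timestep trajectory:
   step    t(s)  obj.x    obj.z    obj.vx   obj.vz 
    112  0.2511   +0.281  -0.058  +1.732  -0.856
    224  0.5022   +0.933  -0.381  +3.463  -1.711
    336  0.7534   +2.020  -0.918  +5.194  -2.567


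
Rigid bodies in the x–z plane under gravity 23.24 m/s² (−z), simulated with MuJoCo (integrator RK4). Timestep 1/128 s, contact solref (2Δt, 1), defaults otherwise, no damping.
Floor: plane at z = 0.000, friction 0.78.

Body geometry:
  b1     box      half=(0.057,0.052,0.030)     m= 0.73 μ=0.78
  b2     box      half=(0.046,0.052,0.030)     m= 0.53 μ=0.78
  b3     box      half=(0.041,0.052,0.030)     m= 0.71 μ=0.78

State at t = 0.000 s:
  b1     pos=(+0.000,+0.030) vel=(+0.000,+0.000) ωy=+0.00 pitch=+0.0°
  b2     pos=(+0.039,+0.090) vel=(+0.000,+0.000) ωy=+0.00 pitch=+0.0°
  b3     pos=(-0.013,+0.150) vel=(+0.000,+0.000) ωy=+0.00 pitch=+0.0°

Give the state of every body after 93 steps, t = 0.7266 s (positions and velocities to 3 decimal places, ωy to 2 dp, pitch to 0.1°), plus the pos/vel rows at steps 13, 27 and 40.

State at t = 0.7266 s:
  b1     pos=(+0.000,+0.030) vel=(+0.000,+0.000) ωy=+0.00 pitch=+0.0°
  b2     pos=(+0.039,+0.090) vel=(+0.000,+0.000) ωy=+0.00 pitch=+0.2°
  b3     pos=(-0.112,+0.030) vel=(+0.000,+0.000) ωy=+0.00 pitch=+180.0°

Key-timestep trajectory:
   step    t(s)  b1.x    b1.z    b1.vx   b1.vz   b2.x    b2.z    b2.vx   b2.vz   b3.x    b3.z    b3.vx   b3.vz 
     13  0.1016   +0.000  +0.030  +0.001  +0.001   +0.039  +0.090  +0.004  +0.003   -0.027  +0.142  -0.311  -0.322
     27  0.2109   +0.000  +0.030  +0.001  +0.002   +0.039  +0.090  +0.003  +0.001   -0.077  +0.095  -0.591  -0.221
     40  0.3125   +0.000  +0.030  +0.000  +0.000   +0.039  +0.090  +0.000  +0.000   -0.113  +0.025  +0.052  +0.173


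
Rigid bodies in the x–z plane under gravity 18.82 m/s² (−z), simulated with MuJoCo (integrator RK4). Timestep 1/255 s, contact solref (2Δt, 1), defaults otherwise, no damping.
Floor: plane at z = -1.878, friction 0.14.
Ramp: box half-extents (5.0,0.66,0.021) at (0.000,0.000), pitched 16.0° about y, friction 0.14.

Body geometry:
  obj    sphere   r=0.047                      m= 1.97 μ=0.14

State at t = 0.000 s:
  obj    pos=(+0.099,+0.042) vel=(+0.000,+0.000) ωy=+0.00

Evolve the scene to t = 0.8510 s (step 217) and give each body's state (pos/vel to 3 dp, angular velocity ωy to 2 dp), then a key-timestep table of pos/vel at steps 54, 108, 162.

State at t = 0.8510 s:
  obj    pos=(+1.389,-0.328) vel=(+3.031,-0.869) ωy=+67.08

Key-timestep trajectory:
   step    t(s)  obj.x    obj.z    obj.vx   obj.vz 
     54  0.2118   +0.179  +0.019  +0.754  -0.216
    108  0.4235   +0.419  -0.049  +1.509  -0.433
    162  0.6353   +0.818  -0.164  +2.263  -0.649


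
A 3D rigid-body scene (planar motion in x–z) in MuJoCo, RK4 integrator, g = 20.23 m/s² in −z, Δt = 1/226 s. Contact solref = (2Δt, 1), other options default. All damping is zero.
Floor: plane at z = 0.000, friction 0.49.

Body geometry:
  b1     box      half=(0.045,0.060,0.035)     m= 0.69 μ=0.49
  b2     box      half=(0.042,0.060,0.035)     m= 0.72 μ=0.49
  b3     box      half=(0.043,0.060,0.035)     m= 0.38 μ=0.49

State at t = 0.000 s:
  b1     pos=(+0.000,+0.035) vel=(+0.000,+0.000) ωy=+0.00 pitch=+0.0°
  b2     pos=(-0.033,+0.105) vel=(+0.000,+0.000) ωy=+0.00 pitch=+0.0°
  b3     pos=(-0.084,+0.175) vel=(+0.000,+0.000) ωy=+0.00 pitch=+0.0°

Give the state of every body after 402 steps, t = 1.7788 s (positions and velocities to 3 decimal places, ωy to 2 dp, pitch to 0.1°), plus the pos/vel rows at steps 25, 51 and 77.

State at t = 1.7788 s:
  b1     pos=(+0.000,+0.035) vel=(+0.000,+0.000) ωy=+0.00 pitch=+0.0°
  b2     pos=(-0.033,+0.105) vel=(+0.000,+0.000) ωy=+0.00 pitch=+0.0°
  b3     pos=(-0.112,+0.043) vel=(+0.000,+0.000) ωy=+0.00 pitch=-90.0°

Key-timestep trajectory:
   step    t(s)  b1.x    b1.z    b1.vx   b1.vz   b2.x    b2.z    b2.vx   b2.vz   b3.x    b3.z    b3.vx   b3.vz 
     25  0.1106   +0.000  +0.035  +0.000  +0.000   -0.033  +0.105  +0.000  +0.000   -0.103  +0.163  -0.350  -0.424
     51  0.2257   +0.000  +0.035  +0.000  +0.000   -0.033  +0.105  +0.000  +0.000   -0.138  +0.052  -0.019  +0.193
     77  0.3407   +0.000  +0.035  +0.000  +0.000   -0.033  +0.105  +0.000  +0.000   -0.123  +0.049  +0.350  -0.175


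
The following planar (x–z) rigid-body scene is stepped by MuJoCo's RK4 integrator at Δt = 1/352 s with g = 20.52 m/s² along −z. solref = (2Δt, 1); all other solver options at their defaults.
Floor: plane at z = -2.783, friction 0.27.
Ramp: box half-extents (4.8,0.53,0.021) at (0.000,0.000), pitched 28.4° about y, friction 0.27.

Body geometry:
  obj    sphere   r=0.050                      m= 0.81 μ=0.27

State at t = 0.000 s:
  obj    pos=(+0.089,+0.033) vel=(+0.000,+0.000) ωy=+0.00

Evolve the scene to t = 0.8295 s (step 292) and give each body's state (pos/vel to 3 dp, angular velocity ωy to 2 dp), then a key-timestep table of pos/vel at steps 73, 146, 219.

State at t = 0.8295 s:
  obj    pos=(+2.199,-1.108) vel=(+5.087,-2.751) ωy=+115.64

Key-timestep trajectory:
   step    t(s)  obj.x    obj.z    obj.vx   obj.vz 
     73  0.2074   +0.221  -0.039  +1.272  -0.688
    146  0.4148   +0.616  -0.253  +2.544  -1.375
    219  0.6222   +1.276  -0.609  +3.815  -2.063


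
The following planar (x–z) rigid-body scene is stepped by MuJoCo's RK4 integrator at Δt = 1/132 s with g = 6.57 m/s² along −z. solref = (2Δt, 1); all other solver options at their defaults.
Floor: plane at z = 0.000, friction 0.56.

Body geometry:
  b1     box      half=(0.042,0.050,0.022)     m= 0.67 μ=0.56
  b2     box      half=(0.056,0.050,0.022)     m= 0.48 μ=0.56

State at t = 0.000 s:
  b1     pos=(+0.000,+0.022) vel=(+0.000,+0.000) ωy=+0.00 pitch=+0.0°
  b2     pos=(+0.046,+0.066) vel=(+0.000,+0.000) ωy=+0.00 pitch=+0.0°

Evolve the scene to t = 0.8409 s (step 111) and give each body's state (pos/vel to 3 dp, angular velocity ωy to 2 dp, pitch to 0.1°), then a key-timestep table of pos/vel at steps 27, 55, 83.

State at t = 0.8409 s:
  b1     pos=(+0.000,+0.022) vel=(+0.000,+0.000) ωy=+0.00 pitch=+0.0°
  b2     pos=(+0.061,+0.056) vel=(+0.000,+0.000) ωy=-0.01 pitch=+46.5°

Key-timestep trajectory:
   step    t(s)  b1.x    b1.z    b1.vx   b1.vz   b2.x    b2.z    b2.vx   b2.vz 
     27  0.2045   +0.000  +0.022  +0.000  +0.000   +0.055  +0.062  +0.100  -0.064
     55  0.4167   +0.000  +0.022  +0.000  +0.000   +0.065  +0.057  -0.074  -0.022
     83  0.6288   +0.000  +0.022  +0.000  +0.000   +0.061  +0.056  +0.002  +0.000


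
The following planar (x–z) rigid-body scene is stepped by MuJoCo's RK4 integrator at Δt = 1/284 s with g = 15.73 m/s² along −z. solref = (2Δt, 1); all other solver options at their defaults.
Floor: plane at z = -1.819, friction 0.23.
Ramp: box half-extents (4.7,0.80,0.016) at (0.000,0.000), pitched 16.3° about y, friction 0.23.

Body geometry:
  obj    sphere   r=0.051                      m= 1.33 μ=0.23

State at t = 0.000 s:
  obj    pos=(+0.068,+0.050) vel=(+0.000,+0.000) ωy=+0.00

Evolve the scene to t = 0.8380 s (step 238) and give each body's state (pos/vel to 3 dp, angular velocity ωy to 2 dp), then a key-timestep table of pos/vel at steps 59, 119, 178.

State at t = 0.8380 s:
  obj    pos=(+1.131,-0.261) vel=(+2.537,-0.742) ωy=+51.81

Key-timestep trajectory:
   step    t(s)  obj.x    obj.z    obj.vx   obj.vz 
     59  0.2077   +0.133  +0.031  +0.629  -0.184
    119  0.4190   +0.334  -0.028  +1.268  -0.371
    178  0.6268   +0.663  -0.124  +1.897  -0.555


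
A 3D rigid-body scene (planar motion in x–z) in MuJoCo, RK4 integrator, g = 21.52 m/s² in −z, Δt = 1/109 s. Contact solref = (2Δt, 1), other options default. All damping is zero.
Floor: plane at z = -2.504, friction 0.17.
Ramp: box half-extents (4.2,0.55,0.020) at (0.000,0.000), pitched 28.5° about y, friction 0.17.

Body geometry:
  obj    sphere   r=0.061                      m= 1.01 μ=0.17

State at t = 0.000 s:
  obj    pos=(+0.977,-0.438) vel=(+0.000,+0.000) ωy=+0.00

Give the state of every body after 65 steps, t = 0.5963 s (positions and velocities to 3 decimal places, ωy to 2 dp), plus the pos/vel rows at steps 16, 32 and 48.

State at t = 0.5963 s:
  obj    pos=(+2.124,-1.061) vel=(+3.845,-2.088) ωy=+71.63

Key-timestep trajectory:
   step    t(s)  obj.x    obj.z    obj.vx   obj.vz 
     16  0.1468   +1.047  -0.476  +0.947  -0.514
     32  0.2936   +1.255  -0.589  +1.893  -1.028
     48  0.4404   +1.602  -0.778  +2.839  -1.542


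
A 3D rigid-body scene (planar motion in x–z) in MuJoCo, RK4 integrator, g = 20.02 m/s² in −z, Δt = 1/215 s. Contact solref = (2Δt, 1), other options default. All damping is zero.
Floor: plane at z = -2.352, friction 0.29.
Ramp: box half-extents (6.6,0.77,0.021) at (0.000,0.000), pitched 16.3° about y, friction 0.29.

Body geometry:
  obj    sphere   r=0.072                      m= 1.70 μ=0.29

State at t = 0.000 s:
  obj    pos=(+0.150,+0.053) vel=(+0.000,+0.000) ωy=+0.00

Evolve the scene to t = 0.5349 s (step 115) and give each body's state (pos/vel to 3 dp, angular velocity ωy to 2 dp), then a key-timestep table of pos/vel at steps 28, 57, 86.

State at t = 0.5349 s:
  obj    pos=(+0.701,-0.108) vel=(+2.061,-0.603) ωy=+29.81

Key-timestep trajectory:
   step    t(s)  obj.x    obj.z    obj.vx   obj.vz 
     28  0.1302   +0.183  +0.043  +0.502  -0.147
     57  0.2651   +0.285  +0.013  +1.021  -0.299
     86  0.4000   +0.458  -0.037  +1.541  -0.451


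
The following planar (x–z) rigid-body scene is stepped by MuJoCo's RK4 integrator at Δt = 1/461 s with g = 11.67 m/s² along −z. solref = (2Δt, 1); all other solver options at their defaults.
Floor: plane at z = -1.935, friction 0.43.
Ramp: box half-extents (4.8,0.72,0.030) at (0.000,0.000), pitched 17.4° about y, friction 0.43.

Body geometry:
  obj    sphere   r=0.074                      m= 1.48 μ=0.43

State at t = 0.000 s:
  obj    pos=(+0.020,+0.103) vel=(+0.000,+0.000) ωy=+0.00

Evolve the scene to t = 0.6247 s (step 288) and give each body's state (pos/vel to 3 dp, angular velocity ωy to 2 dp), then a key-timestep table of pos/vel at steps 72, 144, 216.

State at t = 0.6247 s:
  obj    pos=(+0.484,-0.043) vel=(+1.486,-0.466) ωy=+21.04

Key-timestep trajectory:
   step    t(s)  obj.x    obj.z    obj.vx   obj.vz 
     72  0.1562   +0.049  +0.094  +0.372  -0.116
    144  0.3124   +0.136  +0.066  +0.743  -0.233
    216  0.4685   +0.281  +0.021  +1.115  -0.349


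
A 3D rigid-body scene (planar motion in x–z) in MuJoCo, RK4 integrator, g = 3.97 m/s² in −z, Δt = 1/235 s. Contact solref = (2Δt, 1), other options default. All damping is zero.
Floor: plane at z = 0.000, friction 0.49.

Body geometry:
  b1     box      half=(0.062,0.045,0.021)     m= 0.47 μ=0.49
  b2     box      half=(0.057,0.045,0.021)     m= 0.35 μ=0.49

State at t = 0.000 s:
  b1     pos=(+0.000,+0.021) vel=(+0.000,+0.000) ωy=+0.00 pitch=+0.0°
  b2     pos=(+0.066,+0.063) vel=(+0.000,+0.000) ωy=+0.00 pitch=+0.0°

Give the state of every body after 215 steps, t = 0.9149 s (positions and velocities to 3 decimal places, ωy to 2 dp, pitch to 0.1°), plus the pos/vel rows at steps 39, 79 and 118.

State at t = 0.9149 s:
  b1     pos=(+0.000,+0.021) vel=(+0.000,+0.000) ωy=+0.00 pitch=+0.0°
  b2     pos=(+0.080,+0.054) vel=(+0.000,+0.000) ωy=+0.00 pitch=+42.1°

Key-timestep trajectory:
   step    t(s)  b1.x    b1.z    b1.vx   b1.vz   b2.x    b2.z    b2.vx   b2.vz 
     39  0.1660   +0.000  +0.021  +0.000  +0.000   +0.069  +0.062  +0.039  -0.017
     79  0.3362   +0.000  +0.021  +0.000  +0.000   +0.081  +0.054  +0.082  +0.059
    118  0.5021   +0.000  +0.021  +0.000  +0.000   +0.082  +0.055  -0.077  -0.034


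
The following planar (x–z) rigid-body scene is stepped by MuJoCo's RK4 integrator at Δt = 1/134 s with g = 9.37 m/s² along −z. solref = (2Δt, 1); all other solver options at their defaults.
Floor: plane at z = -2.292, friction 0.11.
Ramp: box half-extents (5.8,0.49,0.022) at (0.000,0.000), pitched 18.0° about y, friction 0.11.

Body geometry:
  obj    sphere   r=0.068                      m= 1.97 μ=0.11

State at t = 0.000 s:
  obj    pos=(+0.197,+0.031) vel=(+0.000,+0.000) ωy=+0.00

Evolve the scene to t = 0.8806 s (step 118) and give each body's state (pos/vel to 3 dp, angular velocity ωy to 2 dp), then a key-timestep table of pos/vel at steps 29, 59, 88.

State at t = 0.8806 s:
  obj    pos=(+0.960,-0.217) vel=(+1.732,-0.563) ωy=+26.77

Key-timestep trajectory:
   step    t(s)  obj.x    obj.z    obj.vx   obj.vz 
     29  0.2164   +0.243  +0.016  +0.426  -0.138
     59  0.4403   +0.388  -0.031  +0.866  -0.281
     88  0.6567   +0.621  -0.107  +1.292  -0.420


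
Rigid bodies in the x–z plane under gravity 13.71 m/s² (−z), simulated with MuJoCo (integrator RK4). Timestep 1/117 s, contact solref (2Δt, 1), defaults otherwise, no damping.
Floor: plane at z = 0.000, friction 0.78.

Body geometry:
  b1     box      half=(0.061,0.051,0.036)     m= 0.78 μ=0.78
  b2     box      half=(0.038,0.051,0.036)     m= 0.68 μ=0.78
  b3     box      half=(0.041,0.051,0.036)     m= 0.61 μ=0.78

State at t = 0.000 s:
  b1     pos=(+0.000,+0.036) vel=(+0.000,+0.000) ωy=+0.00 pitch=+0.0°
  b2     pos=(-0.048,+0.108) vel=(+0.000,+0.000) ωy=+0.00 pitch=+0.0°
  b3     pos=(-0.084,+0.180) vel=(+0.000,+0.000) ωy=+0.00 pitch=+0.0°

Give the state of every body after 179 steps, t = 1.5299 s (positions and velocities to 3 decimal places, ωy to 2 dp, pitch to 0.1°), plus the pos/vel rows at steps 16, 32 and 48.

State at t = 1.5299 s:
  b1     pos=(+0.000,+0.036) vel=(+0.000,+0.000) ωy=+0.00 pitch=+0.0°
  b2     pos=(-0.102,+0.038) vel=(+0.000,+0.000) ωy=+0.00 pitch=-90.0°
  b3     pos=(-0.205,+0.041) vel=(+0.000,+0.000) ωy=+0.00 pitch=-90.0°

Key-timestep trajectory:
   step    t(s)  b1.x    b1.z    b1.vx   b1.vz   b2.x    b2.z    b2.vx   b2.vz   b3.x    b3.z    b3.vx   b3.vz 
     16  0.1368   +0.000  +0.036  +0.001  +0.000   -0.052  +0.109  -0.064  +0.017   -0.095  +0.176  -0.183  -0.059
     32  0.2735   +0.000  +0.036  +0.001  +0.000   -0.073  +0.108  -0.288  -0.098   -0.147  +0.141  -0.575  -0.711
     48  0.4103   +0.000  +0.036  +0.000  +0.000   -0.107  +0.036  +0.306  -0.075   -0.207  +0.039  +0.052  +0.094


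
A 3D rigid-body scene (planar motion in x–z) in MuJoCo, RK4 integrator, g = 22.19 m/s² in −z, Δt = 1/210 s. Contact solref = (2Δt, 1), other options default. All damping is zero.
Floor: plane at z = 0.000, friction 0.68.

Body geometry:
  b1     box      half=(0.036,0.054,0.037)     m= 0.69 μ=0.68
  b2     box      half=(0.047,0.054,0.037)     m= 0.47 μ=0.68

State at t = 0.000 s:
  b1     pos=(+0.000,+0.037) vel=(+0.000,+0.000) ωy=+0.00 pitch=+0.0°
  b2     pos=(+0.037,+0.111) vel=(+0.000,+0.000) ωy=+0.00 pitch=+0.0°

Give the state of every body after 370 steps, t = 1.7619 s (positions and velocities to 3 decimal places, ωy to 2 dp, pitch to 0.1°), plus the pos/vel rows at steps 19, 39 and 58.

State at t = 1.7619 s:
  b1     pos=(+0.000,+0.037) vel=(+0.000,+0.000) ωy=+0.00 pitch=+0.0°
  b2     pos=(+0.083,+0.047) vel=(+0.000,+0.000) ωy=+0.00 pitch=+90.0°

Key-timestep trajectory:
   step    t(s)  b1.x    b1.z    b1.vx   b1.vz   b2.x    b2.z    b2.vx   b2.vz 
     19  0.0905   +0.000  +0.037  +0.000  +0.000   +0.039  +0.111  +0.046  -0.003
     39  0.1857   +0.000  +0.037  -0.001  +0.000   +0.050  +0.108  +0.245  -0.099
     58  0.2762   +0.000  +0.037  +0.000  +0.000   +0.083  +0.054  +0.391  -1.449


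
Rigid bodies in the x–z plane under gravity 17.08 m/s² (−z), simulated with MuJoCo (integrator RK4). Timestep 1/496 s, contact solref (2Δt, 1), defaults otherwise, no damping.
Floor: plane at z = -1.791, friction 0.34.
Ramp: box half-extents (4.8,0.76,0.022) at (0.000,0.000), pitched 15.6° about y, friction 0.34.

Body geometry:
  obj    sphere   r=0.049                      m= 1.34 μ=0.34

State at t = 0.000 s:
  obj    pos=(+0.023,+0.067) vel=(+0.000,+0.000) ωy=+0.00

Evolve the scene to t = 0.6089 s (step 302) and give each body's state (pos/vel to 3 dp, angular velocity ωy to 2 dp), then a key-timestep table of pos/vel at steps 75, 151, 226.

State at t = 0.6089 s:
  obj    pos=(+0.609,-0.096) vel=(+1.924,-0.537) ωy=+40.76

Key-timestep trajectory:
   step    t(s)  obj.x    obj.z    obj.vx   obj.vz 
     75  0.1512   +0.059  +0.057  +0.478  -0.133
    151  0.3044   +0.170  +0.026  +0.962  -0.269
    226  0.4556   +0.351  -0.024  +1.440  -0.402


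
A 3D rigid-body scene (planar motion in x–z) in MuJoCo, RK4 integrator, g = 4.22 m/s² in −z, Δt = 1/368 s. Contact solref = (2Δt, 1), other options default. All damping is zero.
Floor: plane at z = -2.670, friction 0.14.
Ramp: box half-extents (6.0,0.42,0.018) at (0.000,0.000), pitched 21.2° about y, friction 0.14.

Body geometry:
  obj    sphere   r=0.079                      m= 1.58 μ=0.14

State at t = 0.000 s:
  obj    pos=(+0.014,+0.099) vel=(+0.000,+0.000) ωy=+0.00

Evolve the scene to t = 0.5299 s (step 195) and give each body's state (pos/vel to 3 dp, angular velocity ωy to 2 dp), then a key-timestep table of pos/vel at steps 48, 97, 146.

State at t = 0.5299 s:
  obj    pos=(+0.157,+0.043) vel=(+0.539,-0.209) ωy=+7.31

Key-timestep trajectory:
   step    t(s)  obj.x    obj.z    obj.vx   obj.vz 
     48  0.1304   +0.023  +0.095  +0.133  -0.051
     97  0.2636   +0.049  +0.085  +0.268  -0.104
    146  0.3967   +0.094  +0.068  +0.403  -0.156


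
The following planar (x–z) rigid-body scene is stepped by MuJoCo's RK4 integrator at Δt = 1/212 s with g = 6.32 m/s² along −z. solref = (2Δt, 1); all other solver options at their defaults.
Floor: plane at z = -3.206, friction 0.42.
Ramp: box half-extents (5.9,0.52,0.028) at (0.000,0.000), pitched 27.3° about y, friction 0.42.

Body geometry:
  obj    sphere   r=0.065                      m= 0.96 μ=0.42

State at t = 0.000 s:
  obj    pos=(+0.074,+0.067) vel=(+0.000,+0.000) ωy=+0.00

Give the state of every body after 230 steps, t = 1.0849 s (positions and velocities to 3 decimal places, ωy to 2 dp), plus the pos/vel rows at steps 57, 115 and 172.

State at t = 1.0849 s:
  obj    pos=(+1.157,-0.492) vel=(+1.996,-1.030) ωy=+34.55

Key-timestep trajectory:
   step    t(s)  obj.x    obj.z    obj.vx   obj.vz 
     57  0.2689   +0.140  +0.032  +0.495  -0.255
    115  0.5425   +0.345  -0.073  +0.998  -0.515
    172  0.8113   +0.679  -0.246  +1.493  -0.770


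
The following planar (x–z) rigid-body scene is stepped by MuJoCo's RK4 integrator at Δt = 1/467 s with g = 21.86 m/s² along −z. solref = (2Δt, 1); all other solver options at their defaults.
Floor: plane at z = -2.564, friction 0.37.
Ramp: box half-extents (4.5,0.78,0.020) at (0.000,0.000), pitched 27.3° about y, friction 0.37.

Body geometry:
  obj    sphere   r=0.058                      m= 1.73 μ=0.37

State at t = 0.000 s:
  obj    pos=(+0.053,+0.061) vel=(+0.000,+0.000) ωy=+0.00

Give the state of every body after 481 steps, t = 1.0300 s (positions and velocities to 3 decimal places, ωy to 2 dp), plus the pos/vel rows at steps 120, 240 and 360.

State at t = 1.0300 s:
  obj    pos=(+3.429,-1.682) vel=(+6.555,-3.383) ωy=+127.17

Key-timestep trajectory:
   step    t(s)  obj.x    obj.z    obj.vx   obj.vz 
    120  0.2570   +0.263  -0.048  +1.635  -0.844
    240  0.5139   +0.893  -0.373  +3.271  -1.688
    360  0.7709   +1.944  -0.915  +4.906  -2.532


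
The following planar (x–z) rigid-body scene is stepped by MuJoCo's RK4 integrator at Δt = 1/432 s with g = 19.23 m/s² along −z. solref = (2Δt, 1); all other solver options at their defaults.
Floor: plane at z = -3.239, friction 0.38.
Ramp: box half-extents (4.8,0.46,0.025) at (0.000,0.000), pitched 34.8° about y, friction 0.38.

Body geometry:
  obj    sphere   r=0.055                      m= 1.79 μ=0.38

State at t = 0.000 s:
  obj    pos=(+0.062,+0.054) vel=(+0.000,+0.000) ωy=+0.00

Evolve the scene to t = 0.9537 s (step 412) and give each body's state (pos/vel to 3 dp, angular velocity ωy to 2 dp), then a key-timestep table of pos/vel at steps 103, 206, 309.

State at t = 0.9537 s:
  obj    pos=(+2.990,-1.980) vel=(+6.139,-4.267) ωy=+135.92

Key-timestep trajectory:
   step    t(s)  obj.x    obj.z    obj.vx   obj.vz 
    103  0.2384   +0.245  -0.073  +1.535  -1.067
    206  0.4769   +0.794  -0.454  +3.070  -2.133
    309  0.7153   +1.709  -1.090  +4.604  -3.200


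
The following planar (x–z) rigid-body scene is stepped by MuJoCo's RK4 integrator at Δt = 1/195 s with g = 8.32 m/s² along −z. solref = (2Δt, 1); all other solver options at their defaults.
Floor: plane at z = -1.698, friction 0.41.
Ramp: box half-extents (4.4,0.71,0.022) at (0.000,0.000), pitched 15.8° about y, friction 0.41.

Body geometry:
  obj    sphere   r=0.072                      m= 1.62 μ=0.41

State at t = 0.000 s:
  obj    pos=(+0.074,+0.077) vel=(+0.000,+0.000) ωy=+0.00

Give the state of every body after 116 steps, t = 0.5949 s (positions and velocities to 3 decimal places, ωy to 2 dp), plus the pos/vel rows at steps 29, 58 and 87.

State at t = 0.5949 s:
  obj    pos=(+0.350,-0.001) vel=(+0.926,-0.262) ωy=+13.37

Key-timestep trajectory:
   step    t(s)  obj.x    obj.z    obj.vx   obj.vz 
     29  0.1487   +0.091  +0.072  +0.232  -0.066
     58  0.2974   +0.143  +0.057  +0.463  -0.131
     87  0.4462   +0.229  +0.033  +0.695  -0.197


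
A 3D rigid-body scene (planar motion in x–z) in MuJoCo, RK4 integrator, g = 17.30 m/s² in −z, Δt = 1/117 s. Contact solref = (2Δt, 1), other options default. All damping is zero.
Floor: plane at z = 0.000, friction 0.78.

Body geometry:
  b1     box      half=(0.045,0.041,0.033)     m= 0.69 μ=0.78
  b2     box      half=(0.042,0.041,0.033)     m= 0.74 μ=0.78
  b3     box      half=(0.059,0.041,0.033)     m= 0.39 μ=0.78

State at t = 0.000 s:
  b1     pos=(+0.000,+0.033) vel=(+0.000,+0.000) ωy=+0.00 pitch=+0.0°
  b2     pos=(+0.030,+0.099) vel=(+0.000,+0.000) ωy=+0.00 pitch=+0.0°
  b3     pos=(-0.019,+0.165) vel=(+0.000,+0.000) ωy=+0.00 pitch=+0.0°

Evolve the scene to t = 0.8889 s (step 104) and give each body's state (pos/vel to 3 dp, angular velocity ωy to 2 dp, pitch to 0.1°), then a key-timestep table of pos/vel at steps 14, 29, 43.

State at t = 0.8889 s:
  b1     pos=(+0.000,+0.033) vel=(+0.000,+0.000) ωy=+0.00 pitch=+0.1°
  b2     pos=(+0.030,+0.099) vel=(+0.000,+0.000) ωy=+0.00 pitch=+0.2°
  b3     pos=(-0.152,+0.033) vel=(+0.000,+0.000) ωy=+0.00 pitch=+180.0°

Key-timestep trajectory:
   step    t(s)  b1.x    b1.z    b1.vx   b1.vz   b2.x    b2.z    b2.vx   b2.vz   b3.x    b3.z    b3.vx   b3.vz 
     14  0.1197   +0.000  +0.033  +0.000  +0.001   +0.030  +0.099  +0.002  +0.001   -0.032  +0.159  -0.230  -0.203
     29  0.2479   +0.000  +0.033  +0.000  +0.001   +0.030  +0.099  +0.001  +0.001   -0.088  +0.115  -0.646  -0.565
     43  0.3675   +0.000  +0.033  +0.000  +0.000   +0.030  +0.099  +0.000  +0.000   -0.155  +0.027  +0.112  +0.183


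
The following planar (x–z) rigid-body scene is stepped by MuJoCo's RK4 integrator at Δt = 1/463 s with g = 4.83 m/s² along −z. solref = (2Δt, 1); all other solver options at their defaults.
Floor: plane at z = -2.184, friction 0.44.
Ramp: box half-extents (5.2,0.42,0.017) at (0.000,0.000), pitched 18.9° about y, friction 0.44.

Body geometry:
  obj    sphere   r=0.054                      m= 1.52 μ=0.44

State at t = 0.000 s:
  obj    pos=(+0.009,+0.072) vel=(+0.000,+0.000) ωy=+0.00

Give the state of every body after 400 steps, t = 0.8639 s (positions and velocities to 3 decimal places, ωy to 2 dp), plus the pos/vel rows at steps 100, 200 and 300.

State at t = 0.8639 s:
  obj    pos=(+0.404,-0.063) vel=(+0.913,-0.313) ωy=+17.88

Key-timestep trajectory:
   step    t(s)  obj.x    obj.z    obj.vx   obj.vz 
    100  0.2160   +0.034  +0.064  +0.228  -0.078
    200  0.4320   +0.108  +0.038  +0.457  -0.156
    300  0.6479   +0.231  -0.004  +0.685  -0.235


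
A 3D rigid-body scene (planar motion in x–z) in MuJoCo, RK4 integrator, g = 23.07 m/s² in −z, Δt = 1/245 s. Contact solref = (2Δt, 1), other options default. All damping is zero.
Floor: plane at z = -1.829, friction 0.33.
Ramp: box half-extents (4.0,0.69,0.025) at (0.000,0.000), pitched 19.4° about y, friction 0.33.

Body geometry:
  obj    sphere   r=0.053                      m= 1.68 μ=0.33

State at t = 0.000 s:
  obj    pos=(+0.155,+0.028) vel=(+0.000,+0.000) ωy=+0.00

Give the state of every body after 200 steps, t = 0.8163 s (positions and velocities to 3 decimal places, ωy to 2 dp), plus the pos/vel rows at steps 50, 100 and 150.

State at t = 0.8163 s:
  obj    pos=(+1.875,-0.578) vel=(+4.215,-1.484) ωy=+84.29

Key-timestep trajectory:
   step    t(s)  obj.x    obj.z    obj.vx   obj.vz 
     50  0.2041   +0.263  -0.010  +1.054  -0.371
    100  0.4082   +0.585  -0.123  +2.107  -0.742
    150  0.6122   +1.123  -0.313  +3.161  -1.113


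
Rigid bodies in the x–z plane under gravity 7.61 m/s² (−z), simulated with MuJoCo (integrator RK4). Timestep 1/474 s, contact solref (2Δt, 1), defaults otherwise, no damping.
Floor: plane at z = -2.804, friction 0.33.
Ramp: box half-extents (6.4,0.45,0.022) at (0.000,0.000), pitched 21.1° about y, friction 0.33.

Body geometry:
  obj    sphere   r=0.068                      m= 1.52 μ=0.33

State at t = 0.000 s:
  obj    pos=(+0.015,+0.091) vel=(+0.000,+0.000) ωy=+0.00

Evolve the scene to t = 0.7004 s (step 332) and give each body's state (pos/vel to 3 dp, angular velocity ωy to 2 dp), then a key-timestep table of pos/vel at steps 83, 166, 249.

State at t = 0.7004 s:
  obj    pos=(+0.463,-0.082) vel=(+1.279,-0.493) ωy=+20.15

Key-timestep trajectory:
   step    t(s)  obj.x    obj.z    obj.vx   obj.vz 
     83  0.1751   +0.043  +0.080  +0.320  -0.123
    166  0.3502   +0.127  +0.047  +0.639  -0.247
    249  0.5253   +0.267  -0.007  +0.959  -0.370


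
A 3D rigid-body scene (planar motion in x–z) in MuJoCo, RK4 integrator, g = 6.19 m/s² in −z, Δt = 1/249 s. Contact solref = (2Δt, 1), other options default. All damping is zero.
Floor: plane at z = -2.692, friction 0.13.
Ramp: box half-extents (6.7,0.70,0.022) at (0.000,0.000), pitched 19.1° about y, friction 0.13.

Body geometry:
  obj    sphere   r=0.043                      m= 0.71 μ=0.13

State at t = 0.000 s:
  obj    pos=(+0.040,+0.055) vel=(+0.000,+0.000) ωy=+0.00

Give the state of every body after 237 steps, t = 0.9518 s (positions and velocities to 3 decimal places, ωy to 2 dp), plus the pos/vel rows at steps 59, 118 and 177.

State at t = 0.9518 s:
  obj    pos=(+0.659,-0.160) vel=(+1.301,-0.451) ωy=+32.02

Key-timestep trajectory:
   step    t(s)  obj.x    obj.z    obj.vx   obj.vz 
     59  0.2369   +0.078  +0.042  +0.324  -0.112
    118  0.4739   +0.194  +0.002  +0.648  -0.224
    177  0.7108   +0.385  -0.065  +0.972  -0.337
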